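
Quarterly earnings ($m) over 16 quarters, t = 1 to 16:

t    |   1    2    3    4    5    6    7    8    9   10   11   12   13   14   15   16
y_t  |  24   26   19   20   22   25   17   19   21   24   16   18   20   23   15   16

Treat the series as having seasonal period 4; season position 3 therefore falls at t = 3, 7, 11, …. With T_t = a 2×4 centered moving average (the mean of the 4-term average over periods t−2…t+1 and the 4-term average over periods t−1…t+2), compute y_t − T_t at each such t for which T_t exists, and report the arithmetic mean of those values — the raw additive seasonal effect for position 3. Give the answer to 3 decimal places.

Season position 3 occurs at t = 3, 7, 11 (where T_t is defined).
t=3: T_3 = 22.00000; y_3 − T_3 = 19 − 22.00000 = -3.00000
t=7: T_7 = 20.62500; y_7 − T_7 = 17 − 20.62500 = -3.62500
t=11: T_11 = 19.62500; y_11 − T_11 = 16 − 19.62500 = -3.62500
Mean deviation: (-3.00000 + -3.62500 + -3.62500) / 3 = -3.417

-3.417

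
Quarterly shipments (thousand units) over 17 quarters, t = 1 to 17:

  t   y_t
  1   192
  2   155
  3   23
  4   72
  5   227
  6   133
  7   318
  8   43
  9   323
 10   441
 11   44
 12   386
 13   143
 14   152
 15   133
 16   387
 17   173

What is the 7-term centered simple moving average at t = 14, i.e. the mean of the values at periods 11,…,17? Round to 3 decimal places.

202.571

Sum of periods 11–17: 44 + 386 + 143 + 152 + 133 + 387 + 173 = 1418
Divide by 7: 1418 / 7 = 202.571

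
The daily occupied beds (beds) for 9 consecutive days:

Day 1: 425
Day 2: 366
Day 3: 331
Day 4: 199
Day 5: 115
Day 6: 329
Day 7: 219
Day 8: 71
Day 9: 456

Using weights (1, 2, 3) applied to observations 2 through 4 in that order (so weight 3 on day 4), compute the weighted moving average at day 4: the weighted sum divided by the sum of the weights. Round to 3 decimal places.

Weighted sum: 1·366 + 2·331 + 3·199 = 366 + 662 + 597 = 1625
Weight total: 1 + 2 + 3 = 6
WMA = 1625 / 6 = 270.833

270.833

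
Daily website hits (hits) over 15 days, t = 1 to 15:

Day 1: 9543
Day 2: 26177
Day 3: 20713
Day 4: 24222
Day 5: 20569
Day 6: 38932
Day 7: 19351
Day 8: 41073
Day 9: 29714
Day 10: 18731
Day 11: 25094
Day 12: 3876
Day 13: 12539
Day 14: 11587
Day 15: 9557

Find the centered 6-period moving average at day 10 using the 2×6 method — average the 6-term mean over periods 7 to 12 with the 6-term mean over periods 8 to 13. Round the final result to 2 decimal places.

Sum over 7–12: 19351 + 41073 + 29714 + 18731 + 25094 + 3876 = 137839
Sum over 8–13: 41073 + 29714 + 18731 + 25094 + 3876 + 12539 = 131027
CMA at t=10 = (137839 + 131027) / (2·6) = 268866 / 12 = 22405.50

22405.50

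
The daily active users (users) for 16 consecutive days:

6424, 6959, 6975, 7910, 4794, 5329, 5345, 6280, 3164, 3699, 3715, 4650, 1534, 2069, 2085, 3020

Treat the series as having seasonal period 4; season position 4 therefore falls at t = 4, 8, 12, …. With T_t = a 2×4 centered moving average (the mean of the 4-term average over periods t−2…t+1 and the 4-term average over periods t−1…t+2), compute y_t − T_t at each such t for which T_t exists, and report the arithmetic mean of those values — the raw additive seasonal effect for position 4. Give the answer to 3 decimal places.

1454.250

Season position 4 occurs at t = 4, 8, 12 (where T_t is defined).
t=4: T_4 = 6455.75000; y_4 − T_4 = 7910 − 6455.75000 = 1454.25000
t=8: T_8 = 4825.75000; y_8 − T_8 = 6280 − 4825.75000 = 1454.25000
t=12: T_12 = 3195.75000; y_12 − T_12 = 4650 − 3195.75000 = 1454.25000
Mean deviation: (1454.25000 + 1454.25000 + 1454.25000) / 3 = 1454.250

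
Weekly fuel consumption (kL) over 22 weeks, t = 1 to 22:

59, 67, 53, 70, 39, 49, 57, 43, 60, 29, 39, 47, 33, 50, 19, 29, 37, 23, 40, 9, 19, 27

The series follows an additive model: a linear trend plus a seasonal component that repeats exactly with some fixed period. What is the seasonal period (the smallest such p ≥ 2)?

5

First differences y_{t+1} − y_t: 8, -14, 17, -31, 10, 8, -14, 17, -31, 10, 8, -14, …
The difference pattern repeats every 5 terms and not for any smaller step, so p = 5.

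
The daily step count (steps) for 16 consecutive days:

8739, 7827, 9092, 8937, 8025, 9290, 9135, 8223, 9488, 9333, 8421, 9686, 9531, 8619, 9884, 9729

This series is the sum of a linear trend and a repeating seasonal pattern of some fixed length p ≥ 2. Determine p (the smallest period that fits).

3

First differences y_{t+1} − y_t: -912, 1265, -155, -912, 1265, -155, -912, 1265, …
The difference pattern repeats every 3 terms and not for any smaller step, so p = 3.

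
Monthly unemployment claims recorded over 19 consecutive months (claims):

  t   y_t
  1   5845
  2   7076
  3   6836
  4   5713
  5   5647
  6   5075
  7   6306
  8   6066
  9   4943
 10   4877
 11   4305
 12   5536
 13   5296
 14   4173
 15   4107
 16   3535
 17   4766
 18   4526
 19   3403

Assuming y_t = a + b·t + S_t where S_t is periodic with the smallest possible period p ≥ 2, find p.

5

First differences y_{t+1} − y_t: 1231, -240, -1123, -66, -572, 1231, -240, -1123, -66, -572, 1231, -240, …
The difference pattern repeats every 5 terms and not for any smaller step, so p = 5.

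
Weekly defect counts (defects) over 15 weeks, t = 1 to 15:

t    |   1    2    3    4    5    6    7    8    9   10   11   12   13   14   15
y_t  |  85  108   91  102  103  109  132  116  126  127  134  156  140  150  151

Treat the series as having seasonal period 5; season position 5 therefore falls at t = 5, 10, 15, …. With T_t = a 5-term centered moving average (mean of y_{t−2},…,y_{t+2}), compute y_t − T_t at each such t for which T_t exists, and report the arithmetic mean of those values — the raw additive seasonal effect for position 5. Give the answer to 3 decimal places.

Season position 5 occurs at t = 5, 10 (where T_t is defined).
t=5: T_5 = 107.40000; y_5 − T_5 = 103 − 107.40000 = -4.40000
t=10: T_10 = 131.80000; y_10 − T_10 = 127 − 131.80000 = -4.80000
Mean deviation: (-4.40000 + -4.80000) / 2 = -4.600

-4.600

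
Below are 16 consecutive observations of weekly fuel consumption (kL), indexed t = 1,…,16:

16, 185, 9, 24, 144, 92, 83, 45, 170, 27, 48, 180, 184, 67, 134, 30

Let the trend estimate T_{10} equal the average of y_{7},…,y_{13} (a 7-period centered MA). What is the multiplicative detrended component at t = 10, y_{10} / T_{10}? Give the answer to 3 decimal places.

Trend T_10 = (83 + 45 + 170 + 27 + 48 + 180 + 184) / 7 = 737/7 = 105.28571
Ratio to trend: 27 / 105.28571 = 0.256

0.256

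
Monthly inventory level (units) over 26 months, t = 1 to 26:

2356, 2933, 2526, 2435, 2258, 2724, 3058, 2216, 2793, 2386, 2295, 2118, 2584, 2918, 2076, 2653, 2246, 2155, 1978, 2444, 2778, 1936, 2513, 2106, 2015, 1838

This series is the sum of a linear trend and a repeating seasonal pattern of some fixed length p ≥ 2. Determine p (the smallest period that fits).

7

First differences y_{t+1} − y_t: 577, -407, -91, -177, 466, 334, -842, 577, -407, -91, -177, 466, 334, -842, 577, -407, …
The difference pattern repeats every 7 terms and not for any smaller step, so p = 7.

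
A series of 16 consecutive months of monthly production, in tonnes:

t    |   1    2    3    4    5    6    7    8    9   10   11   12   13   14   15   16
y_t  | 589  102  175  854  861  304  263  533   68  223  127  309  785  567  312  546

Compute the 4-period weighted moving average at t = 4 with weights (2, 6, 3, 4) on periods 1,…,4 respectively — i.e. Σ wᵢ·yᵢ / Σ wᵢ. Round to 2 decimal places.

382.07

Weighted sum: 2·589 + 6·102 + 3·175 + 4·854 = 1178 + 612 + 525 + 3416 = 5731
Weight total: 2 + 6 + 3 + 4 = 15
WMA = 5731 / 15 = 382.07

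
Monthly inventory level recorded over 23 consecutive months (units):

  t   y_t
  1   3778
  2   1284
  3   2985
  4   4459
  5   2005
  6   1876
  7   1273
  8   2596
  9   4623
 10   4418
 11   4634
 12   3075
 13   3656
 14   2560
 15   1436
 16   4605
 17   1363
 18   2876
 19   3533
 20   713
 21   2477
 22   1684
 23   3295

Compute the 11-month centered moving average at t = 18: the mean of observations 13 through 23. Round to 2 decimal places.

2563.45

Sum of periods 13–23: 3656 + 2560 + 1436 + 4605 + 1363 + 2876 + 3533 + 713 + 2477 + 1684 + 3295 = 28198
Divide by 11: 28198 / 11 = 2563.45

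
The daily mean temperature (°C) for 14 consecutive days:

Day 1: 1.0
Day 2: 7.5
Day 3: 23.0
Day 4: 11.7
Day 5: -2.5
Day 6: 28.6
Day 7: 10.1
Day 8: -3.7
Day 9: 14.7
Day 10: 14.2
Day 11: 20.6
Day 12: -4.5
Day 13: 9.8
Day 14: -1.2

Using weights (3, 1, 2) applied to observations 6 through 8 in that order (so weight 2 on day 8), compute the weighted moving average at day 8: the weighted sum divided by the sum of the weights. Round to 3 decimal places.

14.750

Weighted sum: 3·28.6 + 1·10.1 + 2·-3.7 = 85.8 + 10.1 + -7.4 = 88.5
Weight total: 3 + 1 + 2 = 6
WMA = 88.5 / 6 = 14.750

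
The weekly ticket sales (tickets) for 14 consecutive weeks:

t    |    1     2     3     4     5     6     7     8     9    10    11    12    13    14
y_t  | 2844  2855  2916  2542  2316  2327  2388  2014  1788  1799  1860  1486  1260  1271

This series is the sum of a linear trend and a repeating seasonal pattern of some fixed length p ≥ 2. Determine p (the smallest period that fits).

First differences y_{t+1} − y_t: 11, 61, -374, -226, 11, 61, -374, -226, 11, 61, …
The difference pattern repeats every 4 terms and not for any smaller step, so p = 4.

4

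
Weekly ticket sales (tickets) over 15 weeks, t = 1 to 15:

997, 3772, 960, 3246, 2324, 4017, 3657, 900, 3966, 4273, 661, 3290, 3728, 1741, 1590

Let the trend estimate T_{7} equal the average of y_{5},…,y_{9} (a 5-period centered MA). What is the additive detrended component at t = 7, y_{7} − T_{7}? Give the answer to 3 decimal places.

Trend T_7 = (2324 + 4017 + 3657 + 900 + 3966) / 5 = 14864/5 = 2972.80000
Detrended value: 3657 − 2972.80000 = 684.200

684.200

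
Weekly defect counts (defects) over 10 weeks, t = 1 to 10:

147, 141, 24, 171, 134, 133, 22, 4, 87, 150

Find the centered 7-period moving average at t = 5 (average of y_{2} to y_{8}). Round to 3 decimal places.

89.857

Sum of periods 2–8: 141 + 24 + 171 + 134 + 133 + 22 + 4 = 629
Divide by 7: 629 / 7 = 89.857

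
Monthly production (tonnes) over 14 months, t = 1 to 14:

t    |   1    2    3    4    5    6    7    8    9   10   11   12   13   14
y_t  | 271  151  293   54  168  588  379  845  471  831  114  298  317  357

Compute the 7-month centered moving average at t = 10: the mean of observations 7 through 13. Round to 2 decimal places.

Sum of periods 7–13: 379 + 845 + 471 + 831 + 114 + 298 + 317 = 3255
Divide by 7: 3255 / 7 = 465.00

465.00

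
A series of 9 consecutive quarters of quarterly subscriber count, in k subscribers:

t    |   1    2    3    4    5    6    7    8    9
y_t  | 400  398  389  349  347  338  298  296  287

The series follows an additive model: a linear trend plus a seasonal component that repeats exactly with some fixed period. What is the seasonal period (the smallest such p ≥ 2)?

First differences y_{t+1} − y_t: -2, -9, -40, -2, -9, -40, -2, -9, …
The difference pattern repeats every 3 terms and not for any smaller step, so p = 3.

3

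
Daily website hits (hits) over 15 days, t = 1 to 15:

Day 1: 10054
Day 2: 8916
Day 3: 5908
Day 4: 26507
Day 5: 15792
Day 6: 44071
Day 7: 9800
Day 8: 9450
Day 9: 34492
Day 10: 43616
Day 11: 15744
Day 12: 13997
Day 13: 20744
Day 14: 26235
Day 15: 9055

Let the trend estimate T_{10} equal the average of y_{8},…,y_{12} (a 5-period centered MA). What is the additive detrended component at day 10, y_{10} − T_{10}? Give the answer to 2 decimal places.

20156.20

Trend T_10 = (9450 + 34492 + 43616 + 15744 + 13997) / 5 = 117299/5 = 23459.8000
Detrended value: 43616 − 23459.8000 = 20156.20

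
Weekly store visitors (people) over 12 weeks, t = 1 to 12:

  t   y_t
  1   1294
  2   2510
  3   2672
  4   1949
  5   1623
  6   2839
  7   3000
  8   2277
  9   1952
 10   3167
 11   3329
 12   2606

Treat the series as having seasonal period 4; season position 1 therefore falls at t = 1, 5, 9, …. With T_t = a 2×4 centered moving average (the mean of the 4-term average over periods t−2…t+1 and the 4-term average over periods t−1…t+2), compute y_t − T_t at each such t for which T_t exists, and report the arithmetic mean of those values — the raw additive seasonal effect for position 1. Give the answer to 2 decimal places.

Season position 1 occurs at t = 5, 9 (where T_t is defined).
t=5: T_5 = 2311.7500; y_5 − T_5 = 1623 − 2311.7500 = -688.7500
t=9: T_9 = 2640.1250; y_9 − T_9 = 1952 − 2640.1250 = -688.1250
Mean deviation: (-688.7500 + -688.1250) / 2 = -688.44

-688.44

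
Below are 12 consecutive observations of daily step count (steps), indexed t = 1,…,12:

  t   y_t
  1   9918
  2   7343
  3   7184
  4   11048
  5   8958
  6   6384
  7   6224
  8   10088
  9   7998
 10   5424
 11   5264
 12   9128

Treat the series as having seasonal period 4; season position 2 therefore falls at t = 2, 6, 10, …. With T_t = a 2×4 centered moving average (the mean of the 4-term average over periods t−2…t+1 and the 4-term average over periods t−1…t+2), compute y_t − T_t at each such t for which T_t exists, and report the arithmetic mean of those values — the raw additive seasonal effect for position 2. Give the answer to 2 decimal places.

-1649.50

Season position 2 occurs at t = 6, 10 (where T_t is defined).
t=6: T_6 = 8033.5000; y_6 − T_6 = 6384 − 8033.5000 = -1649.5000
t=10: T_10 = 7073.5000; y_10 − T_10 = 5424 − 7073.5000 = -1649.5000
Mean deviation: (-1649.5000 + -1649.5000) / 2 = -1649.50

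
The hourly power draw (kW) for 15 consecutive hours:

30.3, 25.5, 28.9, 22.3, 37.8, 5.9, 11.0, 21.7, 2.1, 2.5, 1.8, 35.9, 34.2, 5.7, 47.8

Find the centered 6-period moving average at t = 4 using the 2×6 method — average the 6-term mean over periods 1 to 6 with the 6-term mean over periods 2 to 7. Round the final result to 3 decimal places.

23.508

Sum over 1–6: 30.3 + 25.5 + 28.9 + 22.3 + 37.8 + 5.9 = 150.7
Sum over 2–7: 25.5 + 28.9 + 22.3 + 37.8 + 5.9 + 11.0 = 131.4
CMA at t=4 = (150.7 + 131.4) / (2·6) = 282.1 / 12 = 23.508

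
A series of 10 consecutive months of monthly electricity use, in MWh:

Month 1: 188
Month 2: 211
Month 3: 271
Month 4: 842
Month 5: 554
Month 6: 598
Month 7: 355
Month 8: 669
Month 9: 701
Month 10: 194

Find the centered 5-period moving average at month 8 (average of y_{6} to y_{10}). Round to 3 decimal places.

Sum of periods 6–10: 598 + 355 + 669 + 701 + 194 = 2517
Divide by 5: 2517 / 5 = 503.400

503.400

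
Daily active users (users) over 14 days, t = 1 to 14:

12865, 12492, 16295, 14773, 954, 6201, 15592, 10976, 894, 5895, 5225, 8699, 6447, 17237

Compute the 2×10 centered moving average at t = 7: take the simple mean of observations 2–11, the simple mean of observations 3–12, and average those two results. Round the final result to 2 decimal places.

Sum over 2–11: 12492 + 16295 + 14773 + 954 + 6201 + 15592 + 10976 + 894 + 5895 + 5225 = 89297
Sum over 3–12: 16295 + 14773 + 954 + 6201 + 15592 + 10976 + 894 + 5895 + 5225 + 8699 = 85504
CMA at t=7 = (89297 + 85504) / (2·10) = 174801 / 20 = 8740.05

8740.05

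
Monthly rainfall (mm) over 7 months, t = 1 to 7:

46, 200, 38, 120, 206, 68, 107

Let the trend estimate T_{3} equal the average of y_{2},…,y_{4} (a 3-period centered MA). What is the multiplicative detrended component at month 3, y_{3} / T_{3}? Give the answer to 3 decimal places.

Trend T_3 = (200 + 38 + 120) / 3 = 358/3 = 119.33333
Ratio to trend: 38 / 119.33333 = 0.318

0.318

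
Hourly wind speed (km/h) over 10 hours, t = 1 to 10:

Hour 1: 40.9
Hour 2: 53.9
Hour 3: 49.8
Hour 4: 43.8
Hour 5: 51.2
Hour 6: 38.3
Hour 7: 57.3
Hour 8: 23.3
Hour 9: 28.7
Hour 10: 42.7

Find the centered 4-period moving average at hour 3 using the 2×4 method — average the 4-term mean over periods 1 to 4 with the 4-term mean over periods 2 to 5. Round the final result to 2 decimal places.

Sum over 1–4: 40.9 + 53.9 + 49.8 + 43.8 = 188.4
Sum over 2–5: 53.9 + 49.8 + 43.8 + 51.2 = 198.7
CMA at t=3 = (188.4 + 198.7) / (2·4) = 387.1 / 8 = 48.39

48.39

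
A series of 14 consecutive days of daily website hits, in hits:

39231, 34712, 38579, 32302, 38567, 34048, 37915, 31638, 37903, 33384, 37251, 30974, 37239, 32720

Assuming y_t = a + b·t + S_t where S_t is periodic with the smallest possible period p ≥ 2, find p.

4

First differences y_{t+1} − y_t: -4519, 3867, -6277, 6265, -4519, 3867, -6277, 6265, -4519, 3867, …
The difference pattern repeats every 4 terms and not for any smaller step, so p = 4.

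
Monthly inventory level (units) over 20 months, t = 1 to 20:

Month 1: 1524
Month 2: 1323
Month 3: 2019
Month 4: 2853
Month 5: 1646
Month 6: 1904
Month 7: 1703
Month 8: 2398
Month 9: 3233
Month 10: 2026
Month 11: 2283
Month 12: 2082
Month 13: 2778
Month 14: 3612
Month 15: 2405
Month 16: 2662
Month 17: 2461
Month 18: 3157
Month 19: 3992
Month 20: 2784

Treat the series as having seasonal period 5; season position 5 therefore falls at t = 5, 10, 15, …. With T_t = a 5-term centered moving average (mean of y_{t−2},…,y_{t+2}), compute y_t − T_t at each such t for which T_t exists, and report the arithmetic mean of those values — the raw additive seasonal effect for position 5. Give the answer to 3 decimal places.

Season position 5 occurs at t = 5, 10, 15 (where T_t is defined).
t=5: T_5 = 2025.00000; y_5 − T_5 = 1646 − 2025.00000 = -379.00000
t=10: T_10 = 2404.40000; y_10 − T_10 = 2026 − 2404.40000 = -378.40000
t=15: T_15 = 2783.60000; y_15 − T_15 = 2405 − 2783.60000 = -378.60000
Mean deviation: (-379.00000 + -378.40000 + -378.60000) / 3 = -378.667

-378.667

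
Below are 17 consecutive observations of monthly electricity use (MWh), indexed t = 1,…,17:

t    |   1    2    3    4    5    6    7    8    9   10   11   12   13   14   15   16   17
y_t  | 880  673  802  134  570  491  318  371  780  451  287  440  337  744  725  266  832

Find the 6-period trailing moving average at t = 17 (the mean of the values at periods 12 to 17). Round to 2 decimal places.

Sum of periods 12–17: 440 + 337 + 744 + 725 + 266 + 832 = 3344
Divide by 6: 3344 / 6 = 557.33

557.33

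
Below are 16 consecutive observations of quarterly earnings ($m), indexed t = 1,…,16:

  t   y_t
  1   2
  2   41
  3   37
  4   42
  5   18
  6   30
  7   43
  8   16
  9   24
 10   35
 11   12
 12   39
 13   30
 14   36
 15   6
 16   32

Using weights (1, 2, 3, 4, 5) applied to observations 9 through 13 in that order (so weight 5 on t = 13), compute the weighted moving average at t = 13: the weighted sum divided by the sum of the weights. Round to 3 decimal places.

29.067

Weighted sum: 1·24 + 2·35 + 3·12 + 4·39 + 5·30 = 24 + 70 + 36 + 156 + 150 = 436
Weight total: 1 + 2 + 3 + 4 + 5 = 15
WMA = 436 / 15 = 29.067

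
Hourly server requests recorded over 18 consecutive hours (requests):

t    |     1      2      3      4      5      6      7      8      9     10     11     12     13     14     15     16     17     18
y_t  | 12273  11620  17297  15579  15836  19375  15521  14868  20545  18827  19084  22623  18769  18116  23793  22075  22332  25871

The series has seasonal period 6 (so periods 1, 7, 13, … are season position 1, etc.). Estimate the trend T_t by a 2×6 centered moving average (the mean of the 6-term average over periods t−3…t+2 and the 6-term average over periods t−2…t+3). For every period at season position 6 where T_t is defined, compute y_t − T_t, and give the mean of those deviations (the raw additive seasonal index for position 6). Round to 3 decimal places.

2691.667

Season position 6 occurs at t = 6, 12 (where T_t is defined).
t=6: T_6 = 16683.33333; y_6 − T_6 = 19375 − 16683.33333 = 2691.66667
t=12: T_12 = 19931.33333; y_12 − T_12 = 22623 − 19931.33333 = 2691.66667
Mean deviation: (2691.66667 + 2691.66667) / 2 = 2691.667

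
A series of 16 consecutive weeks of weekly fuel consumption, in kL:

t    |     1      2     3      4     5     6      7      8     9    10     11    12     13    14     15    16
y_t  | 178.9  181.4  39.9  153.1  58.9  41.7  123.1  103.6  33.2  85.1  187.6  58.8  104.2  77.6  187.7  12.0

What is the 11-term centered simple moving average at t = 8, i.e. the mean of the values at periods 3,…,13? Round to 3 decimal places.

Sum of periods 3–13: 39.9 + 153.1 + 58.9 + 41.7 + 123.1 + 103.6 + 33.2 + 85.1 + 187.6 + 58.8 + 104.2 = 989.2
Divide by 11: 989.2 / 11 = 89.927

89.927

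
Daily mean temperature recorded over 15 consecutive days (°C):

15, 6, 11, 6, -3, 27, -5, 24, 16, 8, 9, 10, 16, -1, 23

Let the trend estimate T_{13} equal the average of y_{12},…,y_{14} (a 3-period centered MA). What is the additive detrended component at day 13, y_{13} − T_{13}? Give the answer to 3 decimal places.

7.667

Trend T_13 = (10 + 16 + (-1)) / 3 = 25/3 = 8.33333
Detrended value: 16 − 8.33333 = 7.667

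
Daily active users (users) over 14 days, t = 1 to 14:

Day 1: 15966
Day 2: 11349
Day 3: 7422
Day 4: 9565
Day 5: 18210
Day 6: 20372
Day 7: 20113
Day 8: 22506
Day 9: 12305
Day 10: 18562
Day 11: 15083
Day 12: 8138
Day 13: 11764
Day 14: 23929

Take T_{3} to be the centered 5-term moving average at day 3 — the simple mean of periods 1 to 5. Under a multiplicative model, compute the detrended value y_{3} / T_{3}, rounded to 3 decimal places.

Trend T_3 = (15966 + 11349 + 7422 + 9565 + 18210) / 5 = 62512/5 = 12502.40000
Ratio to trend: 7422 / 12502.40000 = 0.594

0.594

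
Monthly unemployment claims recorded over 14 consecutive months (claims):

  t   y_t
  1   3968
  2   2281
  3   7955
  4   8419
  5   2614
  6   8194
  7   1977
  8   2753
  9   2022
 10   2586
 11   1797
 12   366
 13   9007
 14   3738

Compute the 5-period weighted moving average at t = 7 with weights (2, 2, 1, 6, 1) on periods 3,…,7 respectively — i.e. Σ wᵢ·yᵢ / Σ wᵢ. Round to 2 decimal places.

7208.58

Weighted sum: 2·7955 + 2·8419 + 1·2614 + 6·8194 + 1·1977 = 15910 + 16838 + 2614 + 49164 + 1977 = 86503
Weight total: 2 + 2 + 1 + 6 + 1 = 12
WMA = 86503 / 12 = 7208.58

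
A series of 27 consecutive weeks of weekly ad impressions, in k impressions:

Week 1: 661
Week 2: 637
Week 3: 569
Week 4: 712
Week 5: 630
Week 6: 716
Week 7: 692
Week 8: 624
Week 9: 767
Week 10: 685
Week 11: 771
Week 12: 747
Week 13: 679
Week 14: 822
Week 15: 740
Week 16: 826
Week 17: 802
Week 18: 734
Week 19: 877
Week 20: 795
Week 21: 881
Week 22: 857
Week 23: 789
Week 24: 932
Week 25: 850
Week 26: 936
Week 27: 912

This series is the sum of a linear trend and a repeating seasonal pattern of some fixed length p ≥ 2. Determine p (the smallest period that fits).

First differences y_{t+1} − y_t: -24, -68, 143, -82, 86, -24, -68, 143, -82, 86, -24, -68, …
The difference pattern repeats every 5 terms and not for any smaller step, so p = 5.

5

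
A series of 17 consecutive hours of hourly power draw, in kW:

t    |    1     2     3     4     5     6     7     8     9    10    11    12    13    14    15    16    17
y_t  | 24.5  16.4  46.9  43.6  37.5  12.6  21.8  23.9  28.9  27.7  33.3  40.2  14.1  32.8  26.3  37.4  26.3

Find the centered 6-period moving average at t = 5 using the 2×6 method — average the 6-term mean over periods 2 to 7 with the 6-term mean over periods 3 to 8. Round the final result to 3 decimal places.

Sum over 2–7: 16.4 + 46.9 + 43.6 + 37.5 + 12.6 + 21.8 = 178.8
Sum over 3–8: 46.9 + 43.6 + 37.5 + 12.6 + 21.8 + 23.9 = 186.3
CMA at t=5 = (178.8 + 186.3) / (2·6) = 365.1 / 12 = 30.425

30.425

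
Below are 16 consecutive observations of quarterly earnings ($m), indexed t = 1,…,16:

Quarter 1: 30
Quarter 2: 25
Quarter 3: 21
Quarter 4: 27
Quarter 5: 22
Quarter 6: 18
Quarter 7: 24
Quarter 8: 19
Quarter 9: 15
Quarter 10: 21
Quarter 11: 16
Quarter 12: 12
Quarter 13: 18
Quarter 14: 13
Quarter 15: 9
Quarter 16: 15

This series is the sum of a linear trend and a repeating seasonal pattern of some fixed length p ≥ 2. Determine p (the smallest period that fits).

3

First differences y_{t+1} − y_t: -5, -4, 6, -5, -4, 6, -5, -4, …
The difference pattern repeats every 3 terms and not for any smaller step, so p = 3.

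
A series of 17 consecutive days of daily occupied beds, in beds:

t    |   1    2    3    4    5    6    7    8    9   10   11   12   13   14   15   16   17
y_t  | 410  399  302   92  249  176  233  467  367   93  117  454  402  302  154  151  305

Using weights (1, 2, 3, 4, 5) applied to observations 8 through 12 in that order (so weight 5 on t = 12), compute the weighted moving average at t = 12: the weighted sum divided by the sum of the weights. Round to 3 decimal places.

281.200

Weighted sum: 1·467 + 2·367 + 3·93 + 4·117 + 5·454 = 467 + 734 + 279 + 468 + 2270 = 4218
Weight total: 1 + 2 + 3 + 4 + 5 = 15
WMA = 4218 / 15 = 281.200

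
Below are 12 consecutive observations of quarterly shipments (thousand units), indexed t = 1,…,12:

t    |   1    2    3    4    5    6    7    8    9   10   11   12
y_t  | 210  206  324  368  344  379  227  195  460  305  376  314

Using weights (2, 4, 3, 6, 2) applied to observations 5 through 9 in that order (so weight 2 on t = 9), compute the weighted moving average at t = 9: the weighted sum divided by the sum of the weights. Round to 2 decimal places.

292.65

Weighted sum: 2·344 + 4·379 + 3·227 + 6·195 + 2·460 = 688 + 1516 + 681 + 1170 + 920 = 4975
Weight total: 2 + 4 + 3 + 6 + 2 = 17
WMA = 4975 / 17 = 292.65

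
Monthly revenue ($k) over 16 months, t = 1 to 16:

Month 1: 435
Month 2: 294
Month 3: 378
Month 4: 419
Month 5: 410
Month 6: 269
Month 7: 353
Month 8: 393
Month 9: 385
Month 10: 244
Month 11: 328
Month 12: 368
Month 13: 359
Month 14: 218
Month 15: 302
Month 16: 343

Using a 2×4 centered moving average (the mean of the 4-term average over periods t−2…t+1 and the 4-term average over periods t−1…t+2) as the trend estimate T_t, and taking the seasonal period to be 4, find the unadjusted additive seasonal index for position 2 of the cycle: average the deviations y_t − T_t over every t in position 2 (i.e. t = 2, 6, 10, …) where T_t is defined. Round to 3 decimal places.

-90.500

Season position 2 occurs at t = 6, 10, 14 (where T_t is defined).
t=6: T_6 = 359.50000; y_6 − T_6 = 269 − 359.50000 = -90.50000
t=10: T_10 = 334.37500; y_10 − T_10 = 244 − 334.37500 = -90.37500
t=14: T_14 = 308.62500; y_14 − T_14 = 218 − 308.62500 = -90.62500
Mean deviation: (-90.50000 + -90.37500 + -90.62500) / 3 = -90.500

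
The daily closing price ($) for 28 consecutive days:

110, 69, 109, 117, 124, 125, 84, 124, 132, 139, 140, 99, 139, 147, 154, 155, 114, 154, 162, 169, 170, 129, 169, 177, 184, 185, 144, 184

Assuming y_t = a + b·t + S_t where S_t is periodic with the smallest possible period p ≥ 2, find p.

First differences y_{t+1} − y_t: -41, 40, 8, 7, 1, -41, 40, 8, 7, 1, -41, 40, …
The difference pattern repeats every 5 terms and not for any smaller step, so p = 5.

5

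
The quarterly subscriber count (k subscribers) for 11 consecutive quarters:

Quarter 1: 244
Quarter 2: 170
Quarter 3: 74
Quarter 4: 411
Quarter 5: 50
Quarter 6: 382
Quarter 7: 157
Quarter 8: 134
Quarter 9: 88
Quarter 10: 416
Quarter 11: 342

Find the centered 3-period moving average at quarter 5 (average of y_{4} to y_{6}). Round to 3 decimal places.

281.000

Sum of periods 4–6: 411 + 50 + 382 = 843
Divide by 3: 843 / 3 = 281.000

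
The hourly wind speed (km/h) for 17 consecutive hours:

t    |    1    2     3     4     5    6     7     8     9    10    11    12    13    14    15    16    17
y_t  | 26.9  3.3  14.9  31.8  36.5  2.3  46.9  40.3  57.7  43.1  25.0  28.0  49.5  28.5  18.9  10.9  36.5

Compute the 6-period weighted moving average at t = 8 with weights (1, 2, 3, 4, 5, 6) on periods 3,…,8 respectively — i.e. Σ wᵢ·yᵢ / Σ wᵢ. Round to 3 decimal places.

Weighted sum: 1·14.9 + 2·31.8 + 3·36.5 + 4·2.3 + 5·46.9 + 6·40.3 = 14.9 + 63.6 + 109.5 + 9.2 + 234.5 + 241.8 = 673.5
Weight total: 1 + 2 + 3 + 4 + 5 + 6 = 21
WMA = 673.5 / 21 = 32.071

32.071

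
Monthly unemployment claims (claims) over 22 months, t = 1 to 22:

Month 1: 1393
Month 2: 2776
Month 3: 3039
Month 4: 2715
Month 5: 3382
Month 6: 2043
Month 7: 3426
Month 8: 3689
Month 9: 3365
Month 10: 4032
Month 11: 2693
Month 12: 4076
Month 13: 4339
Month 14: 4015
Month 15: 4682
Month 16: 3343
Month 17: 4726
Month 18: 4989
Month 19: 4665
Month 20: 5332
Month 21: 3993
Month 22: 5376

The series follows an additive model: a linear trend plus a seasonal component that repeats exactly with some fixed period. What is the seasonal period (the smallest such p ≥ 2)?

First differences y_{t+1} − y_t: 1383, 263, -324, 667, -1339, 1383, 263, -324, 667, -1339, 1383, 263, …
The difference pattern repeats every 5 terms and not for any smaller step, so p = 5.

5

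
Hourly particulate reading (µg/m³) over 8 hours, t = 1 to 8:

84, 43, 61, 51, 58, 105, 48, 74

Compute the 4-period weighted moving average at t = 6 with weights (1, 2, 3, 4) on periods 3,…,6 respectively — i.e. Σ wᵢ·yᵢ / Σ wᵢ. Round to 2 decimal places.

Weighted sum: 1·61 + 2·51 + 3·58 + 4·105 = 61 + 102 + 174 + 420 = 757
Weight total: 1 + 2 + 3 + 4 = 10
WMA = 757 / 10 = 75.70

75.70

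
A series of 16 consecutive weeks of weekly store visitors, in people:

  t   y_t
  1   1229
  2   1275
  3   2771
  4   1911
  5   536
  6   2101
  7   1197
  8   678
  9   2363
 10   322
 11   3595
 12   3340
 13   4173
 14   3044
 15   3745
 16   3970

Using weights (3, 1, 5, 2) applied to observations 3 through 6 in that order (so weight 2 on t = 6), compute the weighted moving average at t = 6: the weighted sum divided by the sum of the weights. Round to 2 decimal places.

Weighted sum: 3·2771 + 1·1911 + 5·536 + 2·2101 = 8313 + 1911 + 2680 + 4202 = 17106
Weight total: 3 + 1 + 5 + 2 = 11
WMA = 17106 / 11 = 1555.09

1555.09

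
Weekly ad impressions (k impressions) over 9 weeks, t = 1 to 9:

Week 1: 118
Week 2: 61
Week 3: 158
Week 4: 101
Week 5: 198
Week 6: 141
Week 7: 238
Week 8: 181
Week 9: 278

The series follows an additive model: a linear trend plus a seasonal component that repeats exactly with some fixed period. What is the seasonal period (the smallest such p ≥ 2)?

First differences y_{t+1} − y_t: -57, 97, -57, 97, -57, 97, …
The difference pattern repeats every 2 terms and not for any smaller step, so p = 2.

2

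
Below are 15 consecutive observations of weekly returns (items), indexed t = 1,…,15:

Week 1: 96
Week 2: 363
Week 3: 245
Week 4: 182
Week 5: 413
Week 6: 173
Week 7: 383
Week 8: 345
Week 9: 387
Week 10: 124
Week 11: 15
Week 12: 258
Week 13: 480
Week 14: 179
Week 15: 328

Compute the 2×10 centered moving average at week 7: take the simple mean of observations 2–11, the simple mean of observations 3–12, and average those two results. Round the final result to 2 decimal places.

257.75

Sum over 2–11: 363 + 245 + 182 + 413 + 173 + 383 + 345 + 387 + 124 + 15 = 2630
Sum over 3–12: 245 + 182 + 413 + 173 + 383 + 345 + 387 + 124 + 15 + 258 = 2525
CMA at t=7 = (2630 + 2525) / (2·10) = 5155 / 20 = 257.75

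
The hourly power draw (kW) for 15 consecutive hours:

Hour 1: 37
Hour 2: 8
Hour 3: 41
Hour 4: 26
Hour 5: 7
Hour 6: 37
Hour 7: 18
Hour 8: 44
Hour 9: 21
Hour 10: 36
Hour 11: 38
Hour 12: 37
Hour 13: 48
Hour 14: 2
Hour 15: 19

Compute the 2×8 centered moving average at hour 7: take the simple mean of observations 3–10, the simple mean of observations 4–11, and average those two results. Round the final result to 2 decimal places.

28.56

Sum over 3–10: 41 + 26 + 7 + 37 + 18 + 44 + 21 + 36 = 230
Sum over 4–11: 26 + 7 + 37 + 18 + 44 + 21 + 36 + 38 = 227
CMA at t=7 = (230 + 227) / (2·8) = 457 / 16 = 28.56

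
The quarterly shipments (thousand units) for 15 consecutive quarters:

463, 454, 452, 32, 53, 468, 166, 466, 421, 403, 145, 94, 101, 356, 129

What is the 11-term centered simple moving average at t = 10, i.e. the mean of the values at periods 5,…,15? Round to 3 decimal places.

Sum of periods 5–15: 53 + 468 + 166 + 466 + 421 + 403 + 145 + 94 + 101 + 356 + 129 = 2802
Divide by 11: 2802 / 11 = 254.727

254.727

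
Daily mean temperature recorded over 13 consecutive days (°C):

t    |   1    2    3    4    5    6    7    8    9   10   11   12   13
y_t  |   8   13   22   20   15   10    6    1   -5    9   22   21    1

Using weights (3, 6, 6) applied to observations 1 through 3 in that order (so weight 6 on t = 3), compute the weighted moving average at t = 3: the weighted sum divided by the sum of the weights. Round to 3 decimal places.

Weighted sum: 3·8 + 6·13 + 6·22 = 24 + 78 + 132 = 234
Weight total: 3 + 6 + 6 = 15
WMA = 234 / 15 = 15.600

15.600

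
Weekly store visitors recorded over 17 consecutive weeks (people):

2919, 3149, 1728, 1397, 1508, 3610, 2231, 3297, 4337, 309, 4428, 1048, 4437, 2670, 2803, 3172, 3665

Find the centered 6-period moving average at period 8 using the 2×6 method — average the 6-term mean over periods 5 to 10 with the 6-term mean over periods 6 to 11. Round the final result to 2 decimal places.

2792.00

Sum over 5–10: 1508 + 3610 + 2231 + 3297 + 4337 + 309 = 15292
Sum over 6–11: 3610 + 2231 + 3297 + 4337 + 309 + 4428 = 18212
CMA at t=8 = (15292 + 18212) / (2·6) = 33504 / 12 = 2792.00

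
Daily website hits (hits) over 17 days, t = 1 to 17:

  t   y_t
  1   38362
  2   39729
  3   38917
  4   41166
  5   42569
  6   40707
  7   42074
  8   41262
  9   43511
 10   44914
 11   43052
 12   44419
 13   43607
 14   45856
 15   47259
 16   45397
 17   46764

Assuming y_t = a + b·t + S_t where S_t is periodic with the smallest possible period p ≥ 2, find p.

5

First differences y_{t+1} − y_t: 1367, -812, 2249, 1403, -1862, 1367, -812, 2249, 1403, -1862, 1367, -812, …
The difference pattern repeats every 5 terms and not for any smaller step, so p = 5.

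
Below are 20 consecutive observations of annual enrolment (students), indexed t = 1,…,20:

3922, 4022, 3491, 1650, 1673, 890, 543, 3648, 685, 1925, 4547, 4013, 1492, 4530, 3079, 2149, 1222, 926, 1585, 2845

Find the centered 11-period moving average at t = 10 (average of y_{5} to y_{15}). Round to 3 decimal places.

Sum of periods 5–15: 1673 + 890 + 543 + 3648 + 685 + 1925 + 4547 + 4013 + 1492 + 4530 + 3079 = 27025
Divide by 11: 27025 / 11 = 2456.818

2456.818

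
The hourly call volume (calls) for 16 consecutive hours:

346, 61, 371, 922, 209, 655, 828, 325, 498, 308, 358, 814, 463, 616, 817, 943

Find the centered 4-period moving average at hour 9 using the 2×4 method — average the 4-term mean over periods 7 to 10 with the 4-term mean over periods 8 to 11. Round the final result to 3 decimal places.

431.000

Sum over 7–10: 828 + 325 + 498 + 308 = 1959
Sum over 8–11: 325 + 498 + 308 + 358 = 1489
CMA at t=9 = (1959 + 1489) / (2·4) = 3448 / 8 = 431.000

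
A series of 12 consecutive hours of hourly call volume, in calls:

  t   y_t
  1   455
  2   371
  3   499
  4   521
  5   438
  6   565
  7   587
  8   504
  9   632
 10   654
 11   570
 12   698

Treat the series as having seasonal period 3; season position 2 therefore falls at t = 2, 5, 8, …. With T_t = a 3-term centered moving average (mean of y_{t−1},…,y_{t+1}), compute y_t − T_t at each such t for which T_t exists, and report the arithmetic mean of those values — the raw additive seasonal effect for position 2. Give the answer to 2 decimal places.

-70.42

Season position 2 occurs at t = 2, 5, 8, 11 (where T_t is defined).
t=2: T_2 = 441.6667; y_2 − T_2 = 371 − 441.6667 = -70.6667
t=5: T_5 = 508.0000; y_5 − T_5 = 438 − 508.0000 = -70.0000
t=8: T_8 = 574.3333; y_8 − T_8 = 504 − 574.3333 = -70.3333
t=11: T_11 = 640.6667; y_11 − T_11 = 570 − 640.6667 = -70.6667
Mean deviation: (-70.6667 + -70.0000 + -70.3333 + -70.6667) / 4 = -70.42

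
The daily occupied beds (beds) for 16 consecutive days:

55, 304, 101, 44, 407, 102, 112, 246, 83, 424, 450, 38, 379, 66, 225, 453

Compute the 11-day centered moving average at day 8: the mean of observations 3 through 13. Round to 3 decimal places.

Sum of periods 3–13: 101 + 44 + 407 + 102 + 112 + 246 + 83 + 424 + 450 + 38 + 379 = 2386
Divide by 11: 2386 / 11 = 216.909

216.909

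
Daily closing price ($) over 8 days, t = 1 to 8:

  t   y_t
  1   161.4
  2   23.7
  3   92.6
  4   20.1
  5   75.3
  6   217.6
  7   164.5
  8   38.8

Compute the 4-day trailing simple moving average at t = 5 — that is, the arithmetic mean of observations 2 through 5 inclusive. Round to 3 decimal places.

Sum of periods 2–5: 23.7 + 92.6 + 20.1 + 75.3 = 211.7
Divide by 4: 211.7 / 4 = 52.925

52.925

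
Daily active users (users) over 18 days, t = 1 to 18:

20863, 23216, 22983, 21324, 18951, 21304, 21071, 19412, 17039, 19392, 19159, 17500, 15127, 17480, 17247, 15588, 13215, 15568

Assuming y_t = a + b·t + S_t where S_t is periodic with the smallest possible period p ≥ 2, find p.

4

First differences y_{t+1} − y_t: 2353, -233, -1659, -2373, 2353, -233, -1659, -2373, 2353, -233, …
The difference pattern repeats every 4 terms and not for any smaller step, so p = 4.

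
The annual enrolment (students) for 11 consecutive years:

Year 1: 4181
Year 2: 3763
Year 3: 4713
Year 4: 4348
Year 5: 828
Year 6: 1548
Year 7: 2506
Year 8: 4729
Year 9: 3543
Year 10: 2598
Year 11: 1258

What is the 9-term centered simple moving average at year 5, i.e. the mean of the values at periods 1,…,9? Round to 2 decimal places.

Sum of periods 1–9: 4181 + 3763 + 4713 + 4348 + 828 + 1548 + 2506 + 4729 + 3543 = 30159
Divide by 9: 30159 / 9 = 3351.00

3351.00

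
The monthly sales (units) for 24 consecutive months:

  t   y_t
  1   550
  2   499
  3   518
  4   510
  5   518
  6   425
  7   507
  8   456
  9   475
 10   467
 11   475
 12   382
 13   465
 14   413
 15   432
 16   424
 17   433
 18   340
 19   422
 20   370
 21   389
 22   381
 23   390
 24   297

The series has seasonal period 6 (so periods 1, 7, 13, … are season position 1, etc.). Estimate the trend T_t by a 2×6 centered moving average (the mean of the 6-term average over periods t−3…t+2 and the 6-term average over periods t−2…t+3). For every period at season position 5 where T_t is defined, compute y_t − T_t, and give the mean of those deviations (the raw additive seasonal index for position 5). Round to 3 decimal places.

25.528

Season position 5 occurs at t = 5, 11, 17 (where T_t is defined).
t=5: T_5 = 492.58333; y_5 − T_5 = 518 − 492.58333 = 25.41667
t=11: T_11 = 449.75000; y_11 − T_11 = 475 − 449.75000 = 25.25000
t=17: T_17 = 407.08333; y_17 − T_17 = 433 − 407.08333 = 25.91667
Mean deviation: (25.41667 + 25.25000 + 25.91667) / 3 = 25.528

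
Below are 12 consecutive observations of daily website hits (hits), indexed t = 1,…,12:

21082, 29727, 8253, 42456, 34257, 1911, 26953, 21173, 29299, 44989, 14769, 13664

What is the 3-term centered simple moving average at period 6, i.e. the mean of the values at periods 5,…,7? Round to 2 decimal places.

21040.33

Sum of periods 5–7: 34257 + 1911 + 26953 = 63121
Divide by 3: 63121 / 3 = 21040.33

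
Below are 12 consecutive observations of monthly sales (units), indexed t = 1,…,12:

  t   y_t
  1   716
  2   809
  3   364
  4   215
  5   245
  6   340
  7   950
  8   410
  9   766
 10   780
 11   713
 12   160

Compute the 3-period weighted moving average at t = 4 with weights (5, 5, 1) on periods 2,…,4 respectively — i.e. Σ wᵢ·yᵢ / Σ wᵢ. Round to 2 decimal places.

552.73

Weighted sum: 5·809 + 5·364 + 1·215 = 4045 + 1820 + 215 = 6080
Weight total: 5 + 5 + 1 = 11
WMA = 6080 / 11 = 552.73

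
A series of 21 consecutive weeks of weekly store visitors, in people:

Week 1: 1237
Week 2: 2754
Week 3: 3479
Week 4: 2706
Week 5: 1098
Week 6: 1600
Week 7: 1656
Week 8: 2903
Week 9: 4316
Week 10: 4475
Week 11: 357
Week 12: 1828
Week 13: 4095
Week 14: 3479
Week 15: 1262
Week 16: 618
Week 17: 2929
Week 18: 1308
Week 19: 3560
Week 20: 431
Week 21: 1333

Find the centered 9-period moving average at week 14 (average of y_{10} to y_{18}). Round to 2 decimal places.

2261.22

Sum of periods 10–18: 4475 + 357 + 1828 + 4095 + 3479 + 1262 + 618 + 2929 + 1308 = 20351
Divide by 9: 20351 / 9 = 2261.22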